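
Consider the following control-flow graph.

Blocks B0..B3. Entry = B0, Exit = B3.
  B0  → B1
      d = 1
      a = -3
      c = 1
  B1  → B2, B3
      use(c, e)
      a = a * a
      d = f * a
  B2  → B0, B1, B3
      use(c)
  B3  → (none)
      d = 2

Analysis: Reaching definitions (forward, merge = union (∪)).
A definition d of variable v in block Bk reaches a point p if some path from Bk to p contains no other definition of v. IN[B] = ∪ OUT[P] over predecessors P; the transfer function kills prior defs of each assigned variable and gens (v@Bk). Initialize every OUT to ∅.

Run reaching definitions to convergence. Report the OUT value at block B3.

Fixpoint table:
  B0:  IN={a@B1, c@B0, d@B1}  OUT={a@B0, c@B0, d@B0}
  B1:  IN={a@B0, a@B1, c@B0, d@B0, d@B1}  OUT={a@B1, c@B0, d@B1}
  B2:  IN={a@B1, c@B0, d@B1}  OUT={a@B1, c@B0, d@B1}
  B3:  IN={a@B1, c@B0, d@B1}  OUT={a@B1, c@B0, d@B3}

Merge at B3: IN[B3] = OUT[B1] ⊔ OUT[B2] = {a@B1, c@B0, d@B1}
Applying B3's transfer function to that IN value gives OUT[B3] (row B3 above).

Answer: {a@B1, c@B0, d@B3}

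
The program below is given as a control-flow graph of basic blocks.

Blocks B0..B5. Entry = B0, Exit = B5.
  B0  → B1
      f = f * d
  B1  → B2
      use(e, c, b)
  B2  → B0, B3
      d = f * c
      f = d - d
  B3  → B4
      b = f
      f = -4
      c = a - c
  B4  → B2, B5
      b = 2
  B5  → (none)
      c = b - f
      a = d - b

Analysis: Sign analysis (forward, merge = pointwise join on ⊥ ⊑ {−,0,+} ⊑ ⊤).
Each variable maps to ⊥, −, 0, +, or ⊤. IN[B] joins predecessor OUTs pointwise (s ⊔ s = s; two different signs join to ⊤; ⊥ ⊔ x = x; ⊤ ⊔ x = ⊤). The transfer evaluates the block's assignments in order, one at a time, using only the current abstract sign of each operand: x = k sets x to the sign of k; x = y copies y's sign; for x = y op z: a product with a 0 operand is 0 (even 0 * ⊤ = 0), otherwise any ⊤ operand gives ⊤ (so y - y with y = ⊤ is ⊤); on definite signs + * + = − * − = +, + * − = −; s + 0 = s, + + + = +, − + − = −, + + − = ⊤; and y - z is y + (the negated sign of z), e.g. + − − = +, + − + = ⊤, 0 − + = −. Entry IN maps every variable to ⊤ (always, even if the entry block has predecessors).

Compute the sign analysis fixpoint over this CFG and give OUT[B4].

Answer: {a: ⊤, b: +, c: ⊤, d: ⊤, e: ⊤, f: -}

Working:
Per-block solution:
  B0: | IN=(all ⊤) | OUT=(all ⊤)
  B1: | IN=(all ⊤) | OUT=(all ⊤)
  B2: | IN=(all ⊤) | OUT=(all ⊤)
  B3: | IN=(all ⊤) | OUT={f:-; rest ⊤}
  B4: | IN={f:-; rest ⊤} | OUT={b:+, f:-; rest ⊤}
  B5: | IN={b:+, f:-; rest ⊤} | OUT={b:+, c:+, f:-; rest ⊤}

Merge at B4: IN[B4] = OUT[B3] = {a: ⊤, b: ⊤, c: ⊤, d: ⊤, e: ⊤, f: -}
Applying B4's transfer function to that IN value gives OUT[B4] (row B4 above).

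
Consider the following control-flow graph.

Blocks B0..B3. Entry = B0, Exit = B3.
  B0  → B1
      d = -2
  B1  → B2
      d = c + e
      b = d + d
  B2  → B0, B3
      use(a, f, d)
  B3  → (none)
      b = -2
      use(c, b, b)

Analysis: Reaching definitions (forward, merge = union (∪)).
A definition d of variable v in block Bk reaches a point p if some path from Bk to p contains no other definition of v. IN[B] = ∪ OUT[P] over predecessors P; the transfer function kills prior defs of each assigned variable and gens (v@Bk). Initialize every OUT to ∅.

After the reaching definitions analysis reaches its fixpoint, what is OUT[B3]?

Answer: {b@B3, d@B1}

Working:
Per-block solution:
  B0: | IN={b@B1, d@B1} | OUT={b@B1, d@B0}
  B1: | IN={b@B1, d@B0} | OUT={b@B1, d@B1}
  B2: | IN={b@B1, d@B1} | OUT={b@B1, d@B1}
  B3: | IN={b@B1, d@B1} | OUT={b@B3, d@B1}

Merge at B3: IN[B3] = OUT[B2] = {b@B1, d@B1}
Applying B3's transfer function to that IN value gives OUT[B3] (row B3 above).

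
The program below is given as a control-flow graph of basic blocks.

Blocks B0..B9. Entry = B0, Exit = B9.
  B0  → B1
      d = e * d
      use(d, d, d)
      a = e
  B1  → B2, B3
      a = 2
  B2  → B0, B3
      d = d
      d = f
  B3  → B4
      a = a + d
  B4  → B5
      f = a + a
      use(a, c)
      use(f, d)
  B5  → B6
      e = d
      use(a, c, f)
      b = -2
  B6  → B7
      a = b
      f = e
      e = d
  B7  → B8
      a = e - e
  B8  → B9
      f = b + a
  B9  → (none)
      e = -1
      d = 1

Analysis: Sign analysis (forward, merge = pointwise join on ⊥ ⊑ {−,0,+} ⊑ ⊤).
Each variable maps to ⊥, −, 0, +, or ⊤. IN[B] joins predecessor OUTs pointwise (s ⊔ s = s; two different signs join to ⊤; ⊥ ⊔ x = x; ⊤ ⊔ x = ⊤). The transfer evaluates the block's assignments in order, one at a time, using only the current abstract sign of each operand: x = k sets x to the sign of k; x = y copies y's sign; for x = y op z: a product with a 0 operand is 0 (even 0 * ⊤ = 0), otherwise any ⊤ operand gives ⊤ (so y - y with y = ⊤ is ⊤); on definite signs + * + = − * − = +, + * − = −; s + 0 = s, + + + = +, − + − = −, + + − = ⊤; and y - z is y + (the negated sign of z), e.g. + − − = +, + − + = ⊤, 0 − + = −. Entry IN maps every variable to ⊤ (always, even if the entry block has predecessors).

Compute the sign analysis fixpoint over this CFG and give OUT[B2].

Per-block solution:
  B0:   IN=(all ⊤)   OUT=(all ⊤)
  B1:   IN=(all ⊤)   OUT={a:+; rest ⊤}
  B2:   IN={a:+; rest ⊤}   OUT={a:+; rest ⊤}
  B3:   IN={a:+; rest ⊤}   OUT=(all ⊤)
  B4:   IN=(all ⊤)   OUT=(all ⊤)
  B5:   IN=(all ⊤)   OUT={b:-; rest ⊤}
  B6:   IN={b:-; rest ⊤}   OUT={a:-, b:-; rest ⊤}
  B7:   IN={a:-, b:-; rest ⊤}   OUT={b:-; rest ⊤}
  B8:   IN={b:-; rest ⊤}   OUT={b:-; rest ⊤}
  B9:   IN={b:-; rest ⊤}   OUT={b:-, d:+, e:-; rest ⊤}

Merge at B2: IN[B2] = OUT[B1] = {a: +, b: ⊤, c: ⊤, d: ⊤, e: ⊤, f: ⊤}
Applying B2's transfer function to that IN value gives OUT[B2] (row B2 above).

Answer: {a: +, b: ⊤, c: ⊤, d: ⊤, e: ⊤, f: ⊤}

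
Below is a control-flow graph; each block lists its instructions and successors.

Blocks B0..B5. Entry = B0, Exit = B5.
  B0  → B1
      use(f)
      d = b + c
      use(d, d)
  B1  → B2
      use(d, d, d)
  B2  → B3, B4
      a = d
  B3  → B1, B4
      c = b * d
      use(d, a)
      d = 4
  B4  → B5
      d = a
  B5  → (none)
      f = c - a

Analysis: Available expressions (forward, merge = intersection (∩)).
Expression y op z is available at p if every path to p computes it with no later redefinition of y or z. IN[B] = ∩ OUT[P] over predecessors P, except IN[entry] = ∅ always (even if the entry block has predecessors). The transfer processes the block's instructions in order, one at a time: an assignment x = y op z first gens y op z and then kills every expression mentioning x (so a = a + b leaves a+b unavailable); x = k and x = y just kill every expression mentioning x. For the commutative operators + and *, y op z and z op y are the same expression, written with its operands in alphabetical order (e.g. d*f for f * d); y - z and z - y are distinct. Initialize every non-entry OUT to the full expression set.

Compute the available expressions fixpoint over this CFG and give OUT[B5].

Answer: {c-a}

Trace:
Per-block solution:
  B0:  IN={}  OUT={b+c}
  B1:  IN={}  OUT={}
  B2:  IN={}  OUT={}
  B3:  IN={}  OUT={}
  B4:  IN={}  OUT={}
  B5:  IN={}  OUT={c-a}

Merge at B5: IN[B5] = OUT[B4] = {}
Applying B5's transfer function to that IN value gives OUT[B5] (row B5 above).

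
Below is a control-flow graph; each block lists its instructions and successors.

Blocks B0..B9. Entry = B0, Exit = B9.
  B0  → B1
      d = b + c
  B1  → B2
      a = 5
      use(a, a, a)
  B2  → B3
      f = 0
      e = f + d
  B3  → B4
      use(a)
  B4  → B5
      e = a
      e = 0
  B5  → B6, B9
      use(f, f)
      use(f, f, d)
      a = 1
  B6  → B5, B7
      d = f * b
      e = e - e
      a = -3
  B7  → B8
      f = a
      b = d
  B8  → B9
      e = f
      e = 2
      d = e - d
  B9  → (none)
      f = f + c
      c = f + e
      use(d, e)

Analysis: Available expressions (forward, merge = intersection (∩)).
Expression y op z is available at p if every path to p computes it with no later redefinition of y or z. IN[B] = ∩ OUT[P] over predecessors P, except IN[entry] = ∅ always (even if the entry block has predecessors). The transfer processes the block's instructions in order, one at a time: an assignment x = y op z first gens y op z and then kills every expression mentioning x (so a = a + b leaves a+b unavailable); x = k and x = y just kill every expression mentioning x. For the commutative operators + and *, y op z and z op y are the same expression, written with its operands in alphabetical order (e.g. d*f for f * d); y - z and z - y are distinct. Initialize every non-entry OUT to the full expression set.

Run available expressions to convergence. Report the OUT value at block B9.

Fixpoint table:
  B0: | IN={} | OUT={b+c}
  B1: | IN={b+c} | OUT={b+c}
  B2: | IN={b+c} | OUT={b+c, d+f}
  B3: | IN={b+c, d+f} | OUT={b+c, d+f}
  B4: | IN={b+c, d+f} | OUT={b+c, d+f}
  B5: | IN={b+c} | OUT={b+c}
  B6: | IN={b+c} | OUT={b*f, b+c}
  B7: | IN={b*f, b+c} | OUT={}
  B8: | IN={} | OUT={}
  B9: | IN={} | OUT={e+f}

Merge at B9: IN[B9] = OUT[B5] ∩ OUT[B8] = {}
Applying B9's transfer function to that IN value gives OUT[B9] (row B9 above).

Answer: {e+f}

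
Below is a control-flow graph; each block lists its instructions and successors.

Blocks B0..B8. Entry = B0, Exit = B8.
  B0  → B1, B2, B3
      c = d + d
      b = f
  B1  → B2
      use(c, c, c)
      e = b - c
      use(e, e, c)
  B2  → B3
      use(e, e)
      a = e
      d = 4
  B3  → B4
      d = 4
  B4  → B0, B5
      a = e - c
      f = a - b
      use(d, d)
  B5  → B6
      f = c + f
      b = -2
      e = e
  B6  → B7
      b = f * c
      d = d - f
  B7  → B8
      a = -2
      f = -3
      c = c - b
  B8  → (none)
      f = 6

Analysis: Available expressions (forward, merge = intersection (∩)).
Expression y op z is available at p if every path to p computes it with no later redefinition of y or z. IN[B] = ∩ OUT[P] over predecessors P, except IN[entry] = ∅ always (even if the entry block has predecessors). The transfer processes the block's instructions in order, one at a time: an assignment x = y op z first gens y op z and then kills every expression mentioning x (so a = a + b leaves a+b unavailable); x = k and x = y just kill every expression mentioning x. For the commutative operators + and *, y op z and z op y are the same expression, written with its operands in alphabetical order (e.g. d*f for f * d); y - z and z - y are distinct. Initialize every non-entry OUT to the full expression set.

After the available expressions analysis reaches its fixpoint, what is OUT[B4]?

Fixpoint table:
  B0:  IN={}  OUT={d+d}
  B1:  IN={d+d}  OUT={b-c, d+d}
  B2:  IN={d+d}  OUT={}
  B3:  IN={}  OUT={}
  B4:  IN={}  OUT={a-b, e-c}
  B5:  IN={a-b, e-c}  OUT={}
  B6:  IN={}  OUT={c*f}
  B7:  IN={c*f}  OUT={}
  B8:  IN={}  OUT={}

Merge at B4: IN[B4] = OUT[B3] = {}
Applying B4's transfer function to that IN value gives OUT[B4] (row B4 above).

Answer: {a-b, e-c}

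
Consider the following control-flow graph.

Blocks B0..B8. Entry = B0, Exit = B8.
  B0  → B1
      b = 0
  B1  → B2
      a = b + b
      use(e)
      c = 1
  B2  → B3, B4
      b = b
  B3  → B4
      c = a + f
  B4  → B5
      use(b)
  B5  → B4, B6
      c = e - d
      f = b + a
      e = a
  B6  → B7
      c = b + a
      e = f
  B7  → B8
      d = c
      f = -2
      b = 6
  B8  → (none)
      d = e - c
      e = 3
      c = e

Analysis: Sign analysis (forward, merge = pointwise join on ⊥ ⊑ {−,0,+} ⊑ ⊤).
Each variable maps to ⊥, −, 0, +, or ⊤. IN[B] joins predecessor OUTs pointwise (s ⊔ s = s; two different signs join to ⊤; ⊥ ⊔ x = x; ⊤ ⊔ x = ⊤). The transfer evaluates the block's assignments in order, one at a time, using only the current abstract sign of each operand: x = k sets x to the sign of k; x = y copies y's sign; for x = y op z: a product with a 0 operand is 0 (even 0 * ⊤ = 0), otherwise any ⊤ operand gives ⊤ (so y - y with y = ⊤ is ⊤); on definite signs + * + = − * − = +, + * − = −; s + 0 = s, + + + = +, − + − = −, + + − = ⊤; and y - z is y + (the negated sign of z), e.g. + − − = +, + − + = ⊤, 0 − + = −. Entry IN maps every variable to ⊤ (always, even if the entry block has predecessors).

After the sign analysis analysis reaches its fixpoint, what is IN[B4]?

Fixpoint table:
  B0:   IN=(all ⊤)   OUT={b:0; rest ⊤}
  B1:   IN={b:0; rest ⊤}   OUT={a:0, b:0, c:+; rest ⊤}
  B2:   IN={a:0, b:0, c:+; rest ⊤}   OUT={a:0, b:0, c:+; rest ⊤}
  B3:   IN={a:0, b:0, c:+; rest ⊤}   OUT={a:0, b:0; rest ⊤}
  B4:   IN={a:0, b:0; rest ⊤}   OUT={a:0, b:0; rest ⊤}
  B5:   IN={a:0, b:0; rest ⊤}   OUT={a:0, b:0, e:0, f:0; rest ⊤}
  B6:   IN={a:0, b:0, e:0, f:0; rest ⊤}   OUT={a:0, b:0, c:0, e:0, f:0; rest ⊤}
  B7:   IN={a:0, b:0, c:0, e:0, f:0; rest ⊤}   OUT={a:0, b:+, c:0, d:0, e:0, f:-; rest ⊤}
  B8:   IN={a:0, b:+, c:0, d:0, e:0, f:-; rest ⊤}   OUT={a:0, b:+, c:+, d:0, e:+, f:-; rest ⊤}

Merge at B4: IN[B4] = OUT[B2] ⊔ OUT[B3] ⊔ OUT[B5] = {a: 0, b: 0, c: ⊤, d: ⊤, e: ⊤, f: ⊤}

Answer: {a: 0, b: 0, c: ⊤, d: ⊤, e: ⊤, f: ⊤}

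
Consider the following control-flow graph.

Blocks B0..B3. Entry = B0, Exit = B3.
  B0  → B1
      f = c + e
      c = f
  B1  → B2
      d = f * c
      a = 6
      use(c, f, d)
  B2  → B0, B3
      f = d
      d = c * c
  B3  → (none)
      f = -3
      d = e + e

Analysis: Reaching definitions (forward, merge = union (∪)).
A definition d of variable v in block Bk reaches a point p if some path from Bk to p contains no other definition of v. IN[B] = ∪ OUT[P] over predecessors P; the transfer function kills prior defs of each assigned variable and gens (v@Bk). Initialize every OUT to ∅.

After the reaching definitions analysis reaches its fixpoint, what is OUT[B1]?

Fixpoint table:
  B0:   IN={a@B1, c@B0, d@B2, f@B2}   OUT={a@B1, c@B0, d@B2, f@B0}
  B1:   IN={a@B1, c@B0, d@B2, f@B0}   OUT={a@B1, c@B0, d@B1, f@B0}
  B2:   IN={a@B1, c@B0, d@B1, f@B0}   OUT={a@B1, c@B0, d@B2, f@B2}
  B3:   IN={a@B1, c@B0, d@B2, f@B2}   OUT={a@B1, c@B0, d@B3, f@B3}

Merge at B1: IN[B1] = OUT[B0] = {a@B1, c@B0, d@B2, f@B0}
Applying B1's transfer function to that IN value gives OUT[B1] (row B1 above).

Answer: {a@B1, c@B0, d@B1, f@B0}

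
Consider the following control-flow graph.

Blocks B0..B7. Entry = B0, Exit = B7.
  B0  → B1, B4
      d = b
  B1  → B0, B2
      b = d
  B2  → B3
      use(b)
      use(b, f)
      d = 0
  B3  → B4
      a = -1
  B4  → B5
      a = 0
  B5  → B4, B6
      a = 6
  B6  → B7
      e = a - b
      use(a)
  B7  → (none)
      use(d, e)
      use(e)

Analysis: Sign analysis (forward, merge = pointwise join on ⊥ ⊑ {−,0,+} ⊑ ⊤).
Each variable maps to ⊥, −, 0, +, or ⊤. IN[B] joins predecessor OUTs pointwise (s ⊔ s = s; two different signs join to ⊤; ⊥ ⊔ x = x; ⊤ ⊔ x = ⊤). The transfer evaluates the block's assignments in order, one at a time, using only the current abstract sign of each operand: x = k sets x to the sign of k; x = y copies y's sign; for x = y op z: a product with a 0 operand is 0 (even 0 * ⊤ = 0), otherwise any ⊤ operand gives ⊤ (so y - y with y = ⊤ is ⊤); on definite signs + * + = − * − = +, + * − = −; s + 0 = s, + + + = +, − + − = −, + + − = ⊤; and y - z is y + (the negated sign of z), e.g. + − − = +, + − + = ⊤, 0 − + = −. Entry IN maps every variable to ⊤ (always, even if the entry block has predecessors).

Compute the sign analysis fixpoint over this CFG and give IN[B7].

Answer: {a: +, b: ⊤, c: ⊤, d: ⊤, e: ⊤, f: ⊤}

Trace:
Converged values:
  B0: | IN=(all ⊤) | OUT=(all ⊤)
  B1: | IN=(all ⊤) | OUT=(all ⊤)
  B2: | IN=(all ⊤) | OUT={d:0; rest ⊤}
  B3: | IN={d:0; rest ⊤} | OUT={a:-, d:0; rest ⊤}
  B4: | IN=(all ⊤) | OUT={a:0; rest ⊤}
  B5: | IN={a:0; rest ⊤} | OUT={a:+; rest ⊤}
  B6: | IN={a:+; rest ⊤} | OUT={a:+; rest ⊤}
  B7: | IN={a:+; rest ⊤} | OUT={a:+; rest ⊤}

Merge at B7: IN[B7] = OUT[B6] = {a: +, b: ⊤, c: ⊤, d: ⊤, e: ⊤, f: ⊤}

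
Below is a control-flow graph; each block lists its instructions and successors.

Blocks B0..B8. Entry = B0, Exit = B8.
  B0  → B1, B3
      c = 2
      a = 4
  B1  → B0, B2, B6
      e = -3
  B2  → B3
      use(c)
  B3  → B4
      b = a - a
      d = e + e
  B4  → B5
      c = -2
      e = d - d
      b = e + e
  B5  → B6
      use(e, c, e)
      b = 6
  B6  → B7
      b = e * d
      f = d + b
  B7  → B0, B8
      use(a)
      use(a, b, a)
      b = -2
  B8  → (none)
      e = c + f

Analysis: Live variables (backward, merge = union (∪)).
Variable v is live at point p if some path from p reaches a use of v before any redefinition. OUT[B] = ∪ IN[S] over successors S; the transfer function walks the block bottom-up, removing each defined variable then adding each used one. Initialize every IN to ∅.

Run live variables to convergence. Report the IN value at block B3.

Answer: {a, e}

Derivation:
Fixpoint table:
  B0:  IN={d, e}  OUT={a, c, d, e}
  B1:  IN={a, c, d}  OUT={a, c, d, e}
  B2:  IN={a, c, e}  OUT={a, e}
  B3:  IN={a, e}  OUT={a, d}
  B4:  IN={a, d}  OUT={a, c, d, e}
  B5:  IN={a, c, d, e}  OUT={a, c, d, e}
  B6:  IN={a, c, d, e}  OUT={a, b, c, d, e, f}
  B7:  IN={a, b, c, d, e, f}  OUT={c, d, e, f}
  B8:  IN={c, f}  OUT={}

Merge at B3: OUT[B3] = IN[B4] = {a, d}
Applying B3's transfer function to that OUT value gives IN[B3] (row B3 above).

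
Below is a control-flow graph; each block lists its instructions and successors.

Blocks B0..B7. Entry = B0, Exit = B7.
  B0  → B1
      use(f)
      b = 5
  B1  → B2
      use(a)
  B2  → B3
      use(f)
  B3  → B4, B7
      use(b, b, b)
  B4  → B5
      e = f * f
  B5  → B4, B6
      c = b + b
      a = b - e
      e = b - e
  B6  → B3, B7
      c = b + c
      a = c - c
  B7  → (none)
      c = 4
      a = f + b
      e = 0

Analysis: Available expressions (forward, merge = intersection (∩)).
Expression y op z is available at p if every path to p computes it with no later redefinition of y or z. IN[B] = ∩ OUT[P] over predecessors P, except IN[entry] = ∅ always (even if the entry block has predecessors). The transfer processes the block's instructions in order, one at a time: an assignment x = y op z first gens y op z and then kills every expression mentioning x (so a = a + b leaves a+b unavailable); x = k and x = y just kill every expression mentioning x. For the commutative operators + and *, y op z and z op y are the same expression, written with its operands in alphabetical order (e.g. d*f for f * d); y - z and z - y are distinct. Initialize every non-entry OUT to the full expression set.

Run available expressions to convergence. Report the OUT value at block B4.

Per-block solution:
  B0:  IN={}  OUT={}
  B1:  IN={}  OUT={}
  B2:  IN={}  OUT={}
  B3:  IN={}  OUT={}
  B4:  IN={}  OUT={f*f}
  B5:  IN={f*f}  OUT={b+b, f*f}
  B6:  IN={b+b, f*f}  OUT={b+b, c-c, f*f}
  B7:  IN={}  OUT={b+f}

Merge at B4: IN[B4] = OUT[B3] ∩ OUT[B5] = {}
Applying B4's transfer function to that IN value gives OUT[B4] (row B4 above).

Answer: {f*f}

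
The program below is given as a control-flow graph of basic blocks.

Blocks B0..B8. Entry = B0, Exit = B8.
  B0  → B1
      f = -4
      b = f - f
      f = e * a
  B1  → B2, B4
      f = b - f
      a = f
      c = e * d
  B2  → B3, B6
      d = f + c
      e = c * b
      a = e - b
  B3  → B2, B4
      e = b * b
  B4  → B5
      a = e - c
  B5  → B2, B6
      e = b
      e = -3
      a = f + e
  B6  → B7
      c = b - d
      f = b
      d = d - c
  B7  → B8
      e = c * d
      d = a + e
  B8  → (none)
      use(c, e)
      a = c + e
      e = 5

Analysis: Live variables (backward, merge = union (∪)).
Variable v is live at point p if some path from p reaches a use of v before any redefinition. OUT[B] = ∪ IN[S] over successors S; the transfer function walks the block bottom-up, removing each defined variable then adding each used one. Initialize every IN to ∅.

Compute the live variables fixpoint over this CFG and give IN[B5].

Answer: {b, c, d, f}

Trace:
Fixpoint table:
  B0:  IN={a, d, e}  OUT={b, d, e, f}
  B1:  IN={b, d, e, f}  OUT={b, c, d, e, f}
  B2:  IN={b, c, f}  OUT={a, b, c, d, f}
  B3:  IN={b, c, d, f}  OUT={b, c, d, e, f}
  B4:  IN={b, c, d, e, f}  OUT={b, c, d, f}
  B5:  IN={b, c, d, f}  OUT={a, b, c, d, f}
  B6:  IN={a, b, d}  OUT={a, c, d}
  B7:  IN={a, c, d}  OUT={c, e}
  B8:  IN={c, e}  OUT={}

Merge at B5: OUT[B5] = IN[B2] ⊔ IN[B6] = {a, b, c, d, f}
Applying B5's transfer function to that OUT value gives IN[B5] (row B5 above).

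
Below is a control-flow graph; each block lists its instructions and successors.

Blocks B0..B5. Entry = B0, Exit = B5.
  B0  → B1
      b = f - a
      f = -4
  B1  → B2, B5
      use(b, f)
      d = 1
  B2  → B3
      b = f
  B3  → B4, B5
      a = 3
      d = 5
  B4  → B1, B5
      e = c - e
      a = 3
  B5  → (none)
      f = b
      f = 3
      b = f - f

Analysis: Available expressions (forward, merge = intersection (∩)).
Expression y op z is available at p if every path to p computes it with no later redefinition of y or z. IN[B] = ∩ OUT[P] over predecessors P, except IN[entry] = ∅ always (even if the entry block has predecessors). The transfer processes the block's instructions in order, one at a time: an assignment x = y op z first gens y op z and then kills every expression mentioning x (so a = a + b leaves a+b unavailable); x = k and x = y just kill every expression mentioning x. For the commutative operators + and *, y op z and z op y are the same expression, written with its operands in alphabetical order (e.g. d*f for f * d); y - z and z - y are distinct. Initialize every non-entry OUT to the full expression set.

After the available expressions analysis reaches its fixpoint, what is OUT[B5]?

Per-block solution:
  B0: | IN={} | OUT={}
  B1: | IN={} | OUT={}
  B2: | IN={} | OUT={}
  B3: | IN={} | OUT={}
  B4: | IN={} | OUT={}
  B5: | IN={} | OUT={f-f}

Merge at B5: IN[B5] = OUT[B1] ∩ OUT[B3] ∩ OUT[B4] = {}
Applying B5's transfer function to that IN value gives OUT[B5] (row B5 above).

Answer: {f-f}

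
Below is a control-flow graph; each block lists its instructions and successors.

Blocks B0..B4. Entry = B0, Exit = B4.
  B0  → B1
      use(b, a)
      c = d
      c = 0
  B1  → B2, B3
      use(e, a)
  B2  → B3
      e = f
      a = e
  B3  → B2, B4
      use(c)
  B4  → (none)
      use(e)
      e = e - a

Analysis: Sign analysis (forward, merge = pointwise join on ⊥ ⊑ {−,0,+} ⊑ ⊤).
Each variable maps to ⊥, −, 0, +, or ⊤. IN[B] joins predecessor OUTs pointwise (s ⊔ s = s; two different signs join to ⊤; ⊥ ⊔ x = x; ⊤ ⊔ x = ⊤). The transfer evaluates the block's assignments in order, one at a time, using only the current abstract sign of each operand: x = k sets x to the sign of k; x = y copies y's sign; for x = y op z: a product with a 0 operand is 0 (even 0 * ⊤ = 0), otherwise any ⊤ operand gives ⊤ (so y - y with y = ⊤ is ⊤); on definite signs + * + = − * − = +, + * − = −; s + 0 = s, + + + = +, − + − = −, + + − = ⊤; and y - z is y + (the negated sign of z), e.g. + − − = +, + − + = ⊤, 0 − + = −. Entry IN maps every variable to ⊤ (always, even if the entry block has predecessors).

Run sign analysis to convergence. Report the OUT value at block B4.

Answer: {a: ⊤, b: ⊤, c: 0, d: ⊤, e: ⊤, f: ⊤}

Trace:
Per-block solution:
  B0: | IN=(all ⊤) | OUT={c:0; rest ⊤}
  B1: | IN={c:0; rest ⊤} | OUT={c:0; rest ⊤}
  B2: | IN={c:0; rest ⊤} | OUT={c:0; rest ⊤}
  B3: | IN={c:0; rest ⊤} | OUT={c:0; rest ⊤}
  B4: | IN={c:0; rest ⊤} | OUT={c:0; rest ⊤}

Merge at B4: IN[B4] = OUT[B3] = {a: ⊤, b: ⊤, c: 0, d: ⊤, e: ⊤, f: ⊤}
Applying B4's transfer function to that IN value gives OUT[B4] (row B4 above).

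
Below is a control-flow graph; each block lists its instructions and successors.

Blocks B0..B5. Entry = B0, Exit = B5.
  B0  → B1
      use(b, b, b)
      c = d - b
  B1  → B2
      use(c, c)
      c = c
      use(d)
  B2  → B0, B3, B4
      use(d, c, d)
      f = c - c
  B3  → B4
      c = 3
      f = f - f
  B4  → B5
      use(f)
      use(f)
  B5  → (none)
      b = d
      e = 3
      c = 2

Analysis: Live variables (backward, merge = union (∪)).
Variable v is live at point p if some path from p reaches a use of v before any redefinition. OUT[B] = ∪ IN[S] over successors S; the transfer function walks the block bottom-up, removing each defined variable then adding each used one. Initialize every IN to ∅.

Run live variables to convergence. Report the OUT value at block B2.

Answer: {b, d, f}

Working:
Fixpoint table:
  B0:  IN={b, d}  OUT={b, c, d}
  B1:  IN={b, c, d}  OUT={b, c, d}
  B2:  IN={b, c, d}  OUT={b, d, f}
  B3:  IN={d, f}  OUT={d, f}
  B4:  IN={d, f}  OUT={d}
  B5:  IN={d}  OUT={}

Merge at B2: OUT[B2] = IN[B0] ⊔ IN[B3] ⊔ IN[B4] = {b, d, f}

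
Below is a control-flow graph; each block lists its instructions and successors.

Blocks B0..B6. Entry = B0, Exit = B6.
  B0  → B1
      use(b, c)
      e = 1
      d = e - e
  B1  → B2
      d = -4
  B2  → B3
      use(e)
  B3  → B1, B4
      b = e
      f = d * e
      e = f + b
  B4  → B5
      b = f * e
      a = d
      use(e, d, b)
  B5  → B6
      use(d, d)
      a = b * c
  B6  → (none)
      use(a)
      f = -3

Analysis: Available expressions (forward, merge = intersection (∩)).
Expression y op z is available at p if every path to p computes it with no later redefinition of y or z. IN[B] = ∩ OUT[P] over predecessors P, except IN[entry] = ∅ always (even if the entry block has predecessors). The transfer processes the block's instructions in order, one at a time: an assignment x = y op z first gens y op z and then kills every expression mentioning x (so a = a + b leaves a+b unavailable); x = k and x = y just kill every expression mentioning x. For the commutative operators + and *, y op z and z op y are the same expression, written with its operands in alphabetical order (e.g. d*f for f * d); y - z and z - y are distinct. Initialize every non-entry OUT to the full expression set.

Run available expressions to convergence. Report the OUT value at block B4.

Per-block solution:
  B0: | IN={} | OUT={e-e}
  B1: | IN={} | OUT={}
  B2: | IN={} | OUT={}
  B3: | IN={} | OUT={b+f}
  B4: | IN={b+f} | OUT={e*f}
  B5: | IN={e*f} | OUT={b*c, e*f}
  B6: | IN={b*c, e*f} | OUT={b*c}

Merge at B4: IN[B4] = OUT[B3] = {b+f}
Applying B4's transfer function to that IN value gives OUT[B4] (row B4 above).

Answer: {e*f}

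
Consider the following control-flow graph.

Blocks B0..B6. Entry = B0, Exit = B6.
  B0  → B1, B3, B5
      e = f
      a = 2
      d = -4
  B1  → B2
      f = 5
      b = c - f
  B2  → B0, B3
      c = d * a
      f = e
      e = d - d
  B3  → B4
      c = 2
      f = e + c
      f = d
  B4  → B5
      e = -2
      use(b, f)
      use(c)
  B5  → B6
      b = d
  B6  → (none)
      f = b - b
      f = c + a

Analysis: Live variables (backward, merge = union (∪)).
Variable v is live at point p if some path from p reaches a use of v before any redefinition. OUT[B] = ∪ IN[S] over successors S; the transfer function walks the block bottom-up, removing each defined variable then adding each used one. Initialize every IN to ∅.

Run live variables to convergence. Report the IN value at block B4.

Answer: {a, b, c, d, f}

Derivation:
Fixpoint table:
  B0: | IN={b, c, f} | OUT={a, b, c, d, e}
  B1: | IN={a, c, d, e} | OUT={a, b, d, e}
  B2: | IN={a, b, d, e} | OUT={a, b, c, d, e, f}
  B3: | IN={a, b, d, e} | OUT={a, b, c, d, f}
  B4: | IN={a, b, c, d, f} | OUT={a, c, d}
  B5: | IN={a, c, d} | OUT={a, b, c}
  B6: | IN={a, b, c} | OUT={}

Merge at B4: OUT[B4] = IN[B5] = {a, c, d}
Applying B4's transfer function to that OUT value gives IN[B4] (row B4 above).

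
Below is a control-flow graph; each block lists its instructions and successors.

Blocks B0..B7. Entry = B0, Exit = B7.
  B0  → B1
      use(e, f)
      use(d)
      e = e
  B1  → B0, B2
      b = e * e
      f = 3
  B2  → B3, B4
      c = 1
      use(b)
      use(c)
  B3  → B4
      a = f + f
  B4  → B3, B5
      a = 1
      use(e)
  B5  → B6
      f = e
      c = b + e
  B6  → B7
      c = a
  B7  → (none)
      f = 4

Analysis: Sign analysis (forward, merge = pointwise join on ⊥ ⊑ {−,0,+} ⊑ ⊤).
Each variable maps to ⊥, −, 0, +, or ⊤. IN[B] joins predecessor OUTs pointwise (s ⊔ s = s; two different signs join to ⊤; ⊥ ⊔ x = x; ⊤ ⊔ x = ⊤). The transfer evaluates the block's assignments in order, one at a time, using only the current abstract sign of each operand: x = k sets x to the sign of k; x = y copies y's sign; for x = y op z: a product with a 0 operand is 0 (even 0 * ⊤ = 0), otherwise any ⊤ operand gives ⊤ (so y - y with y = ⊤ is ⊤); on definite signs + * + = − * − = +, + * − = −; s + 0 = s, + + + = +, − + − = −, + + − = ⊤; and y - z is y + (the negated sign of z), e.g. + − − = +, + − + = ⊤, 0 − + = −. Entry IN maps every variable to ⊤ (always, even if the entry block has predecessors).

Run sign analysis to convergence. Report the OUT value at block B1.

Per-block solution:
  B0:   IN=(all ⊤)   OUT=(all ⊤)
  B1:   IN=(all ⊤)   OUT={f:+; rest ⊤}
  B2:   IN={f:+; rest ⊤}   OUT={c:+, f:+; rest ⊤}
  B3:   IN={c:+, f:+; rest ⊤}   OUT={a:+, c:+, f:+; rest ⊤}
  B4:   IN={c:+, f:+; rest ⊤}   OUT={a:+, c:+, f:+; rest ⊤}
  B5:   IN={a:+, c:+, f:+; rest ⊤}   OUT={a:+; rest ⊤}
  B6:   IN={a:+; rest ⊤}   OUT={a:+, c:+; rest ⊤}
  B7:   IN={a:+, c:+; rest ⊤}   OUT={a:+, c:+, f:+; rest ⊤}

Merge at B1: IN[B1] = OUT[B0] = {a: ⊤, b: ⊤, c: ⊤, d: ⊤, e: ⊤, f: ⊤}
Applying B1's transfer function to that IN value gives OUT[B1] (row B1 above).

Answer: {a: ⊤, b: ⊤, c: ⊤, d: ⊤, e: ⊤, f: +}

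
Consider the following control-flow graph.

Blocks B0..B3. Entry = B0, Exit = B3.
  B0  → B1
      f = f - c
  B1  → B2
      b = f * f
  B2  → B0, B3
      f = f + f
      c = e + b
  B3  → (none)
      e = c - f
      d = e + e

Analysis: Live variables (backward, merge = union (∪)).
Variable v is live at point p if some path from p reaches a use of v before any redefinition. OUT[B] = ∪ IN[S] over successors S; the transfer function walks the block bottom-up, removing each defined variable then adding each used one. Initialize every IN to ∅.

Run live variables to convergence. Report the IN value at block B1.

Answer: {e, f}

Trace:
Per-block solution:
  B0:  IN={c, e, f}  OUT={e, f}
  B1:  IN={e, f}  OUT={b, e, f}
  B2:  IN={b, e, f}  OUT={c, e, f}
  B3:  IN={c, f}  OUT={}

Merge at B1: OUT[B1] = IN[B2] = {b, e, f}
Applying B1's transfer function to that OUT value gives IN[B1] (row B1 above).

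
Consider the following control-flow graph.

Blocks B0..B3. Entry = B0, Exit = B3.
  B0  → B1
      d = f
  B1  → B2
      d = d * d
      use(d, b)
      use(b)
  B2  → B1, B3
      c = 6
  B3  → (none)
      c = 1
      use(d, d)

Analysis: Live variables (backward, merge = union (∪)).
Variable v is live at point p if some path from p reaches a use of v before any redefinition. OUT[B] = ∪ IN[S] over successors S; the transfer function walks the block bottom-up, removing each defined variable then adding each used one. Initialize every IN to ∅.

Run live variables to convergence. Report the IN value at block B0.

Answer: {b, f}

Working:
Converged values:
  B0: | IN={b, f} | OUT={b, d}
  B1: | IN={b, d} | OUT={b, d}
  B2: | IN={b, d} | OUT={b, d}
  B3: | IN={d} | OUT={}

Merge at B0: OUT[B0] = IN[B1] = {b, d}
Applying B0's transfer function to that OUT value gives IN[B0] (row B0 above).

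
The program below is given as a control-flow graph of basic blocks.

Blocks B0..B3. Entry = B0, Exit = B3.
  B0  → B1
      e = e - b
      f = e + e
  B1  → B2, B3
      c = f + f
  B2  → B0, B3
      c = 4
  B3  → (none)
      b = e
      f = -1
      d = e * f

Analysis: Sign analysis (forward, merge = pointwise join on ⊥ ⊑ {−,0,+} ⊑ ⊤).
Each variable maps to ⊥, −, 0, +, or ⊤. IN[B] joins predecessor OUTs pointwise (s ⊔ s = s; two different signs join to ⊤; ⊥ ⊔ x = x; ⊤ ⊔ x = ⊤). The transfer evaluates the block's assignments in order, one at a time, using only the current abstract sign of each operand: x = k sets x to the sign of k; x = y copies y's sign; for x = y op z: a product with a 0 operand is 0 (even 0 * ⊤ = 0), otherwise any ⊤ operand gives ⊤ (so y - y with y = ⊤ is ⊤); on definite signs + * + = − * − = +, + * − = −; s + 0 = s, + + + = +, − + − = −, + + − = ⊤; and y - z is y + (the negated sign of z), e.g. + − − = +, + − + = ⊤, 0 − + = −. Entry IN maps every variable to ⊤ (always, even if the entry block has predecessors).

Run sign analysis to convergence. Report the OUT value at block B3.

Answer: {a: ⊤, b: ⊤, c: ⊤, d: ⊤, e: ⊤, f: -}

Trace:
Converged values:
  B0: | IN=(all ⊤) | OUT=(all ⊤)
  B1: | IN=(all ⊤) | OUT=(all ⊤)
  B2: | IN=(all ⊤) | OUT={c:+; rest ⊤}
  B3: | IN=(all ⊤) | OUT={f:-; rest ⊤}

Merge at B3: IN[B3] = OUT[B1] ⊔ OUT[B2] = {a: ⊤, b: ⊤, c: ⊤, d: ⊤, e: ⊤, f: ⊤}
Applying B3's transfer function to that IN value gives OUT[B3] (row B3 above).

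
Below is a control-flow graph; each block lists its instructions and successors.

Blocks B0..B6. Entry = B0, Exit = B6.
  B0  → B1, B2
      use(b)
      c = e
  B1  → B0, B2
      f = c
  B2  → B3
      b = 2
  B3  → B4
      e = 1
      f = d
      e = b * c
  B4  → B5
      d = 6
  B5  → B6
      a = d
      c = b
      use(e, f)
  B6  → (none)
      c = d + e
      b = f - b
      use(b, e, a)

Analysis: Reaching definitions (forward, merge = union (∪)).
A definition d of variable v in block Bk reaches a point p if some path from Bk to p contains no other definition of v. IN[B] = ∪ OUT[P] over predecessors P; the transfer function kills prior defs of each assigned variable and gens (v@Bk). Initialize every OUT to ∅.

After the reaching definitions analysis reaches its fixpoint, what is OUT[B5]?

Per-block solution:
  B0:   IN={c@B0, f@B1}   OUT={c@B0, f@B1}
  B1:   IN={c@B0, f@B1}   OUT={c@B0, f@B1}
  B2:   IN={c@B0, f@B1}   OUT={b@B2, c@B0, f@B1}
  B3:   IN={b@B2, c@B0, f@B1}   OUT={b@B2, c@B0, e@B3, f@B3}
  B4:   IN={b@B2, c@B0, e@B3, f@B3}   OUT={b@B2, c@B0, d@B4, e@B3, f@B3}
  B5:   IN={b@B2, c@B0, d@B4, e@B3, f@B3}   OUT={a@B5, b@B2, c@B5, d@B4, e@B3, f@B3}
  B6:   IN={a@B5, b@B2, c@B5, d@B4, e@B3, f@B3}   OUT={a@B5, b@B6, c@B6, d@B4, e@B3, f@B3}

Merge at B5: IN[B5] = OUT[B4] = {b@B2, c@B0, d@B4, e@B3, f@B3}
Applying B5's transfer function to that IN value gives OUT[B5] (row B5 above).

Answer: {a@B5, b@B2, c@B5, d@B4, e@B3, f@B3}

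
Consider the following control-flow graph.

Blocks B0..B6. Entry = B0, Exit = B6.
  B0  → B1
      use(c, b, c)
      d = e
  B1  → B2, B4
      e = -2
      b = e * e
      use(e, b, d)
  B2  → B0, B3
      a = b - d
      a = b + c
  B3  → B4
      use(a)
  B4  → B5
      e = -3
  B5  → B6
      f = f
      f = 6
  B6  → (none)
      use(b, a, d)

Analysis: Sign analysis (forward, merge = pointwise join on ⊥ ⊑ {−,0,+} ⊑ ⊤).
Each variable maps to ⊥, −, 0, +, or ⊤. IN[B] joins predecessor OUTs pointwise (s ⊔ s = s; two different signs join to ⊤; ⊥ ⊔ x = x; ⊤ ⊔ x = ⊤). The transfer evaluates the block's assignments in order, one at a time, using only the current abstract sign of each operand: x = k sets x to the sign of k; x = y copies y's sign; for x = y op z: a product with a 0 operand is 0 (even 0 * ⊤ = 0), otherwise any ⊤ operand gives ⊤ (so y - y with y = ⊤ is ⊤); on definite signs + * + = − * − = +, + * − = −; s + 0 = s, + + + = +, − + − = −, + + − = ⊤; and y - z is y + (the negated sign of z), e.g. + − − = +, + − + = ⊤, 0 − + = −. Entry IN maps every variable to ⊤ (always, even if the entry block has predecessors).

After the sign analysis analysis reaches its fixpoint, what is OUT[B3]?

Answer: {a: ⊤, b: +, c: ⊤, d: ⊤, e: -, f: ⊤}

Working:
Fixpoint table:
  B0:  IN=(all ⊤)  OUT=(all ⊤)
  B1:  IN=(all ⊤)  OUT={b:+, e:-; rest ⊤}
  B2:  IN={b:+, e:-; rest ⊤}  OUT={b:+, e:-; rest ⊤}
  B3:  IN={b:+, e:-; rest ⊤}  OUT={b:+, e:-; rest ⊤}
  B4:  IN={b:+, e:-; rest ⊤}  OUT={b:+, e:-; rest ⊤}
  B5:  IN={b:+, e:-; rest ⊤}  OUT={b:+, e:-, f:+; rest ⊤}
  B6:  IN={b:+, e:-, f:+; rest ⊤}  OUT={b:+, e:-, f:+; rest ⊤}

Merge at B3: IN[B3] = OUT[B2] = {a: ⊤, b: +, c: ⊤, d: ⊤, e: -, f: ⊤}
Applying B3's transfer function to that IN value gives OUT[B3] (row B3 above).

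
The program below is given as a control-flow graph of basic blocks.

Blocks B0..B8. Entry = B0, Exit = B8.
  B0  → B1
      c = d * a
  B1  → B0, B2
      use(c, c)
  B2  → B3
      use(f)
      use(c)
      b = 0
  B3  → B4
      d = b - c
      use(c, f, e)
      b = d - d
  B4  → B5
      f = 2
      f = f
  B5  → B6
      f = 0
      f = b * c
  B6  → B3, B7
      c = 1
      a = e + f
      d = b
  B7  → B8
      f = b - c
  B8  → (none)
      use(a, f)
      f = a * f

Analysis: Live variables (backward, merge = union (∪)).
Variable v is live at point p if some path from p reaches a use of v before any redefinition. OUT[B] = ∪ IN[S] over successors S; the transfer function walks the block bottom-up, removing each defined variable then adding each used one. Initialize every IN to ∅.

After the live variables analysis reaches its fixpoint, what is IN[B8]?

Answer: {a, f}

Derivation:
Converged values:
  B0: | IN={a, d, e, f} | OUT={a, c, d, e, f}
  B1: | IN={a, c, d, e, f} | OUT={a, c, d, e, f}
  B2: | IN={c, e, f} | OUT={b, c, e, f}
  B3: | IN={b, c, e, f} | OUT={b, c, e}
  B4: | IN={b, c, e} | OUT={b, c, e}
  B5: | IN={b, c, e} | OUT={b, e, f}
  B6: | IN={b, e, f} | OUT={a, b, c, e, f}
  B7: | IN={a, b, c} | OUT={a, f}
  B8: | IN={a, f} | OUT={}

B8 is the boundary node: OUT[B8] = {}
Applying B8's transfer function to that OUT value gives IN[B8] (row B8 above).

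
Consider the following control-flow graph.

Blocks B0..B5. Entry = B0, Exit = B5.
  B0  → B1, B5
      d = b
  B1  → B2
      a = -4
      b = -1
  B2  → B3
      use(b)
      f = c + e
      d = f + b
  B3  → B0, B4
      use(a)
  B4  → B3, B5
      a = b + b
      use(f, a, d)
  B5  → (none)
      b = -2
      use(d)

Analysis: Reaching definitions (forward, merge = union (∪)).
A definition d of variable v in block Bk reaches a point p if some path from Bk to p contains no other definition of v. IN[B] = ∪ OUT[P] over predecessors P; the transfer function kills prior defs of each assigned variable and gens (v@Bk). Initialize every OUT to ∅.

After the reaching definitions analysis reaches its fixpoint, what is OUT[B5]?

Per-block solution:
  B0:   IN={a@B1, a@B4, b@B1, d@B2, f@B2}   OUT={a@B1, a@B4, b@B1, d@B0, f@B2}
  B1:   IN={a@B1, a@B4, b@B1, d@B0, f@B2}   OUT={a@B1, b@B1, d@B0, f@B2}
  B2:   IN={a@B1, b@B1, d@B0, f@B2}   OUT={a@B1, b@B1, d@B2, f@B2}
  B3:   IN={a@B1, a@B4, b@B1, d@B2, f@B2}   OUT={a@B1, a@B4, b@B1, d@B2, f@B2}
  B4:   IN={a@B1, a@B4, b@B1, d@B2, f@B2}   OUT={a@B4, b@B1, d@B2, f@B2}
  B5:   IN={a@B1, a@B4, b@B1, d@B0, d@B2, f@B2}   OUT={a@B1, a@B4, b@B5, d@B0, d@B2, f@B2}

Merge at B5: IN[B5] = OUT[B0] ⊔ OUT[B4] = {a@B1, a@B4, b@B1, d@B0, d@B2, f@B2}
Applying B5's transfer function to that IN value gives OUT[B5] (row B5 above).

Answer: {a@B1, a@B4, b@B5, d@B0, d@B2, f@B2}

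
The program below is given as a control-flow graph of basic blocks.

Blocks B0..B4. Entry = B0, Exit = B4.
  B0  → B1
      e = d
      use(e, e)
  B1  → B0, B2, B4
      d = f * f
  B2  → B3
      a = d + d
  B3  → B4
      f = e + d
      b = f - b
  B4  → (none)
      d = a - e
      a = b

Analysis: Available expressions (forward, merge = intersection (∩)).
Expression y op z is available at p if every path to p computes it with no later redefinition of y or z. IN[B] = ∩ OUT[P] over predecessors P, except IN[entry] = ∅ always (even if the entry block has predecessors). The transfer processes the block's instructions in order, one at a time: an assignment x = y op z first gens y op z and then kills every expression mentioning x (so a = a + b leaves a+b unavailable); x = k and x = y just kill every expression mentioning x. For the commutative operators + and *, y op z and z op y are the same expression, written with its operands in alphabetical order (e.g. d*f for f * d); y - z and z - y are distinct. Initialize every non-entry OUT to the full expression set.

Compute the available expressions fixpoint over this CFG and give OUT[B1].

Fixpoint table:
  B0: | IN={} | OUT={}
  B1: | IN={} | OUT={f*f}
  B2: | IN={f*f} | OUT={d+d, f*f}
  B3: | IN={d+d, f*f} | OUT={d+d, d+e}
  B4: | IN={} | OUT={}

Merge at B1: IN[B1] = OUT[B0] = {}
Applying B1's transfer function to that IN value gives OUT[B1] (row B1 above).

Answer: {f*f}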